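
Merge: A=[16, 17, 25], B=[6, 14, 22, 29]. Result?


Compare heads, take smaller each step.
Merged: [6, 14, 16, 17, 22, 25, 29]


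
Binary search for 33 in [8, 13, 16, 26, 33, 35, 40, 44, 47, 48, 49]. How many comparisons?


Search for 33:
[0,10] mid=5 arr[5]=35
[0,4] mid=2 arr[2]=16
[3,4] mid=3 arr[3]=26
[4,4] mid=4 arr[4]=33
Total: 4 comparisons


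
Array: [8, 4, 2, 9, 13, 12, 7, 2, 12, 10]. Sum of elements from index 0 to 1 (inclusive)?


Prefix sums: [0, 8, 12, 14, 23, 36, 48, 55, 57, 69, 79]
Sum[0..1] = prefix[2] - prefix[0] = 12 - 0 = 12


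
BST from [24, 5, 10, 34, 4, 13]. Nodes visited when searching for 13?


BST root = 24
Search for 13: compare at each node
Path: [24, 5, 10, 13]


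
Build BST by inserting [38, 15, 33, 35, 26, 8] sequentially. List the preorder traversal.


Root = 38; build tree by BST insertion.
Preorder traversal: [38, 15, 8, 33, 26, 35]


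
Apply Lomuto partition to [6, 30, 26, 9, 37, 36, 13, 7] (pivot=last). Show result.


Elements <= 7 go left of pivot.
Result: [6, 7, 26, 9, 37, 36, 13, 30], pivot at index 1


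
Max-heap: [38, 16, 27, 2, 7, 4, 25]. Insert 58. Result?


Append 58: [38, 16, 27, 2, 7, 4, 25, 58]
Bubble up: swap idx 7(58) with idx 3(2); swap idx 3(58) with idx 1(16); swap idx 1(58) with idx 0(38)
Result: [58, 38, 27, 16, 7, 4, 25, 2]


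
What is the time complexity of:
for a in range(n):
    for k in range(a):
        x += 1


Per nesting level: O(n) * O(n) [triangular over a] = O(n^2)
Complexity: O(n^2)


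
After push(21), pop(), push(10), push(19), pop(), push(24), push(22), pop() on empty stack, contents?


push(21) -> [21]
pop() returns 21 -> []
push(10) -> [10]
push(19) -> [10, 19]
pop() returns 19 -> [10]
push(24) -> [10, 24]
push(22) -> [10, 24, 22]
pop() returns 22 -> [10, 24]
Final stack (bottom to top): [10, 24]


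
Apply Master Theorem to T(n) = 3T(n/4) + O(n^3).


a=3, b=4, c=3. log_4(3)=0.792 < c=3. Case 3: O(n^c) = O(n^3)
Complexity: O(n^3)


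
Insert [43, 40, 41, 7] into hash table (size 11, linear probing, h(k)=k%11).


Insertions: 43->slot 10; 40->slot 7; 41->slot 8; 7->slot 9
Table: [None, None, None, None, None, None, None, 40, 41, 7, 43]


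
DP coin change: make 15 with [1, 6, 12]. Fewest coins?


dp[0]=0; dp[i]=1+min(dp[i-c] for c in coins)
...dp[10]=5, dp[11]=6, dp[12]=1, dp[13]=2, dp[14]=3, dp[15]=4
Minimum coins for 15 = 4


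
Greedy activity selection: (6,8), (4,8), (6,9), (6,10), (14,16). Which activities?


Greedy: pick earliest-ending, then skip overlaps.
Selected (2 activities): [(6, 8), (14, 16)]


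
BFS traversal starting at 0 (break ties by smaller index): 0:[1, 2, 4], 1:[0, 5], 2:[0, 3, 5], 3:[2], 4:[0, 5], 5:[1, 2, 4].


BFS queue: start with [0]
Visit order: [0, 1, 2, 4, 5, 3]


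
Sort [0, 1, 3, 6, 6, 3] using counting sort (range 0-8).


Count array: [1, 1, 0, 2, 0, 0, 2, 0, 0]
Reconstruct: [0, 1, 3, 3, 6, 6]


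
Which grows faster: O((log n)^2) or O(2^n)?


polylogarithmic grows slower than exponential
O((log n)^2) is asymptotically smaller; O(2^n) grows faster


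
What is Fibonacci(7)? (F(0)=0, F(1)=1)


F(n)=F(n-1)+F(n-2)
...F(5)=5, F(6)=8, F(7)=13


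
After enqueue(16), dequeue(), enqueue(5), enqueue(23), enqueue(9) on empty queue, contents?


enqueue(16) -> [16]
dequeue() returns 16 -> []
enqueue(5) -> [5]
enqueue(23) -> [5, 23]
enqueue(9) -> [5, 23, 9]
Final queue (front to back): [5, 23, 9]


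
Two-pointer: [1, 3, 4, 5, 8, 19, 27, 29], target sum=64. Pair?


Two pointers: lo=0, hi=7
No pair sums to 64


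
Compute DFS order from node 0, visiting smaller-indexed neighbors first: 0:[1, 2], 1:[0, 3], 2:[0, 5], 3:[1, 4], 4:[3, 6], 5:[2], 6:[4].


DFS stack-based: start with [0]
Visit order: [0, 1, 3, 4, 6, 2, 5]


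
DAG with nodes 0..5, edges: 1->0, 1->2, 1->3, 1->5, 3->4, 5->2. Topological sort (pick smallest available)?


Kahn's algorithm, process smallest node first
Order: [1, 0, 3, 4, 5, 2]


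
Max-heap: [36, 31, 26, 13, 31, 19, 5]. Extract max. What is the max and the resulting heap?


Max = 36
Replace root with last, heapify down
Resulting heap: [31, 31, 26, 13, 5, 19]


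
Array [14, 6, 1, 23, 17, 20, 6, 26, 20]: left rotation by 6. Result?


Left rotate by 6: [6, 26, 20, 14, 6, 1, 23, 17, 20]


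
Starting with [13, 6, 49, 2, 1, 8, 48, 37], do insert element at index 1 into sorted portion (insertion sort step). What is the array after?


After one pass: [6, 13, 49, 2, 1, 8, 48, 37]


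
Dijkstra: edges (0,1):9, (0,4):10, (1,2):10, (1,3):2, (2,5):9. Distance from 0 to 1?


Dijkstra from 0:
Distances: {0: 0, 1: 9, 2: 19, 3: 11, 4: 10, 5: 28}
Shortest distance to 1 = 9, path = [0, 1]


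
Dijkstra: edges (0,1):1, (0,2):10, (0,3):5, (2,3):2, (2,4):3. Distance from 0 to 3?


Dijkstra from 0:
Distances: {0: 0, 1: 1, 2: 7, 3: 5, 4: 10}
Shortest distance to 3 = 5, path = [0, 3]


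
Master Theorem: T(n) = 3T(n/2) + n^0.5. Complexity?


a=3, b=2, c=0.5. log_2(3)=1.585 > c=0.5. Case 1: O(n^log_b(a)) = O(n^1.585)
Complexity: O(n^1.585)


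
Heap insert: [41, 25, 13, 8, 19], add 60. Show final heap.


Append 60: [41, 25, 13, 8, 19, 60]
Bubble up: swap idx 5(60) with idx 2(13); swap idx 2(60) with idx 0(41)
Result: [60, 25, 41, 8, 19, 13]


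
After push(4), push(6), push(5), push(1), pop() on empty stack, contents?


push(4) -> [4]
push(6) -> [4, 6]
push(5) -> [4, 6, 5]
push(1) -> [4, 6, 5, 1]
pop() returns 1 -> [4, 6, 5]
Final stack (bottom to top): [4, 6, 5]


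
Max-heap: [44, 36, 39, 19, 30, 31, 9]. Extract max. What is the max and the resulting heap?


Max = 44
Replace root with last, heapify down
Resulting heap: [39, 36, 31, 19, 30, 9]


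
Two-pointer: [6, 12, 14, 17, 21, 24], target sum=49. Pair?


Two pointers: lo=0, hi=5
No pair sums to 49


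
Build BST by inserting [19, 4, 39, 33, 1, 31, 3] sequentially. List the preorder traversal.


Root = 19; build tree by BST insertion.
Preorder traversal: [19, 4, 1, 3, 39, 33, 31]


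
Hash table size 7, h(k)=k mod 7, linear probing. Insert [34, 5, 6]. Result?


Insertions: 34->slot 6; 5->slot 5; 6->slot 0
Table: [6, None, None, None, None, 5, 34]


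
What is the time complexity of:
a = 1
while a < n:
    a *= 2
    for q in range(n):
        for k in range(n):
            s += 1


Per nesting level: O(log n) * O(n) * O(n) = O(n^2 log n)
Complexity: O(n^2 log n)


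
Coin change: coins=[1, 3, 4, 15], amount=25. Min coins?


dp[0]=0; dp[i]=1+min(dp[i-c] for c in coins)
...dp[20]=3, dp[21]=3, dp[22]=3, dp[23]=3, dp[24]=4, dp[25]=4
Minimum coins for 25 = 4


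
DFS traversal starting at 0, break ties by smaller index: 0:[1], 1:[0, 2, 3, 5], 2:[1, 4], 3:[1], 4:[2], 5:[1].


DFS stack-based: start with [0]
Visit order: [0, 1, 2, 4, 3, 5]


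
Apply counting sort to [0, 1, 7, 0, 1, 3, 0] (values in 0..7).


Count array: [3, 2, 0, 1, 0, 0, 0, 1]
Reconstruct: [0, 0, 0, 1, 1, 3, 7]


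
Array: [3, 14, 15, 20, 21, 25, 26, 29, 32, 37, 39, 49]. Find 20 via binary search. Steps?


Search for 20:
[0,11] mid=5 arr[5]=25
[0,4] mid=2 arr[2]=15
[3,4] mid=3 arr[3]=20
Total: 3 comparisons


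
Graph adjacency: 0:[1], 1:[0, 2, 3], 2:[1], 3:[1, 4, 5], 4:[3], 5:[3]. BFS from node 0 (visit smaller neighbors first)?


BFS queue: start with [0]
Visit order: [0, 1, 2, 3, 4, 5]


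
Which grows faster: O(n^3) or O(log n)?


logarithmic grows slower than cubic
O(log n) is asymptotically smaller; O(n^3) grows faster


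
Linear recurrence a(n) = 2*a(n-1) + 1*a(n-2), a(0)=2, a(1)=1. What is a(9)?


Build bottom-up:
...a(7)=309, a(8)=746, a(9)=2*746+1*309=1801


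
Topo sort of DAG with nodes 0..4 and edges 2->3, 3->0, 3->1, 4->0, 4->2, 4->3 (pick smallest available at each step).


Kahn's algorithm, process smallest node first
Order: [4, 2, 3, 0, 1]


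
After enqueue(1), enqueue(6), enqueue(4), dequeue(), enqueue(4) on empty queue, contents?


enqueue(1) -> [1]
enqueue(6) -> [1, 6]
enqueue(4) -> [1, 6, 4]
dequeue() returns 1 -> [6, 4]
enqueue(4) -> [6, 4, 4]
Final queue (front to back): [6, 4, 4]


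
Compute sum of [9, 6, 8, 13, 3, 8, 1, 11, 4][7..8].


Prefix sums: [0, 9, 15, 23, 36, 39, 47, 48, 59, 63]
Sum[7..8] = prefix[9] - prefix[7] = 63 - 48 = 15


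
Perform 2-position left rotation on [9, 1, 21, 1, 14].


Left rotate by 2: [21, 1, 14, 9, 1]


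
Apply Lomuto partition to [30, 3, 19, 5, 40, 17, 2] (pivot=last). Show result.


Elements <= 2 go left of pivot.
Result: [2, 3, 19, 5, 40, 17, 30], pivot at index 0


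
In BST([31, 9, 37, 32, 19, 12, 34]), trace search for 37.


BST root = 31
Search for 37: compare at each node
Path: [31, 37]


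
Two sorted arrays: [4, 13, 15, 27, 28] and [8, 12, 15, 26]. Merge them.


Compare heads, take smaller each step.
Merged: [4, 8, 12, 13, 15, 15, 26, 27, 28]


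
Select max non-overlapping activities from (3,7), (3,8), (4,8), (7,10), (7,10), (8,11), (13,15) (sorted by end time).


Greedy: pick earliest-ending, then skip overlaps.
Selected (3 activities): [(3, 7), (7, 10), (13, 15)]


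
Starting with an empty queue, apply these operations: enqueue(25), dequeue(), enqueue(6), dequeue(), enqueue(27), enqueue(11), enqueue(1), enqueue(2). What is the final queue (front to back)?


enqueue(25) -> [25]
dequeue() returns 25 -> []
enqueue(6) -> [6]
dequeue() returns 6 -> []
enqueue(27) -> [27]
enqueue(11) -> [27, 11]
enqueue(1) -> [27, 11, 1]
enqueue(2) -> [27, 11, 1, 2]
Final queue (front to back): [27, 11, 1, 2]


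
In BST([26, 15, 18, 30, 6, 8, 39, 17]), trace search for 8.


BST root = 26
Search for 8: compare at each node
Path: [26, 15, 6, 8]


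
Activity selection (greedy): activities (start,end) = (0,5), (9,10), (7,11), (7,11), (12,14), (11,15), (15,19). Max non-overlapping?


Greedy: pick earliest-ending, then skip overlaps.
Selected (4 activities): [(0, 5), (9, 10), (12, 14), (15, 19)]


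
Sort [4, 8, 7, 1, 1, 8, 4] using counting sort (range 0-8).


Count array: [0, 2, 0, 0, 2, 0, 0, 1, 2]
Reconstruct: [1, 1, 4, 4, 7, 8, 8]


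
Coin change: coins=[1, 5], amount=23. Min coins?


dp[0]=0; dp[i]=1+min(dp[i-c] for c in coins)
...dp[18]=6, dp[19]=7, dp[20]=4, dp[21]=5, dp[22]=6, dp[23]=7
Minimum coins for 23 = 7


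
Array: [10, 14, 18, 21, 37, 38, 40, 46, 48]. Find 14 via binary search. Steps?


Search for 14:
[0,8] mid=4 arr[4]=37
[0,3] mid=1 arr[1]=14
Total: 2 comparisons


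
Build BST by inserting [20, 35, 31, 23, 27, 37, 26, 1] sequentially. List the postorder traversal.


Root = 20; build tree by BST insertion.
Postorder traversal: [1, 26, 27, 23, 31, 37, 35, 20]


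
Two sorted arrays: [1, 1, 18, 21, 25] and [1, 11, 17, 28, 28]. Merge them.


Compare heads, take smaller each step.
Merged: [1, 1, 1, 11, 17, 18, 21, 25, 28, 28]


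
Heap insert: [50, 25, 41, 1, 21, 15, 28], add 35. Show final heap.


Append 35: [50, 25, 41, 1, 21, 15, 28, 35]
Bubble up: swap idx 7(35) with idx 3(1); swap idx 3(35) with idx 1(25)
Result: [50, 35, 41, 25, 21, 15, 28, 1]


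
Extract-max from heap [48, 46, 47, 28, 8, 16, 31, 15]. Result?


Max = 48
Replace root with last, heapify down
Resulting heap: [47, 46, 31, 28, 8, 16, 15]


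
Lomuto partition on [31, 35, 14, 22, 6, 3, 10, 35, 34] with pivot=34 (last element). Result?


Elements <= 34 go left of pivot.
Result: [31, 14, 22, 6, 3, 10, 34, 35, 35], pivot at index 6


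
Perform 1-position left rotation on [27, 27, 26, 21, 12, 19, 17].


Left rotate by 1: [27, 26, 21, 12, 19, 17, 27]


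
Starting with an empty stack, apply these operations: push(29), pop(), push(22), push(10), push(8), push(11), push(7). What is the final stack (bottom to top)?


push(29) -> [29]
pop() returns 29 -> []
push(22) -> [22]
push(10) -> [22, 10]
push(8) -> [22, 10, 8]
push(11) -> [22, 10, 8, 11]
push(7) -> [22, 10, 8, 11, 7]
Final stack (bottom to top): [22, 10, 8, 11, 7]


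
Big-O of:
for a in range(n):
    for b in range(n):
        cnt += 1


Per nesting level: O(n) * O(n) = O(n^2)
Complexity: O(n^2)


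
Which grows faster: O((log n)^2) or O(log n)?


logarithmic grows slower than polylogarithmic
O(log n) is asymptotically smaller; O((log n)^2) grows faster


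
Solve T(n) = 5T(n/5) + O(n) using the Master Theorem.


a=5, b=5, c=1. log_5(5)=1 = c=1. Case 2: O(n^c log n) = O(n log n)
Complexity: O(n log n)


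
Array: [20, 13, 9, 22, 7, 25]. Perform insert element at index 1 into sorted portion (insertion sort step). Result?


After one pass: [13, 20, 9, 22, 7, 25]


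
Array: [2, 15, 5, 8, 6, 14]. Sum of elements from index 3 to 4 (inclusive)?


Prefix sums: [0, 2, 17, 22, 30, 36, 50]
Sum[3..4] = prefix[5] - prefix[3] = 36 - 22 = 14


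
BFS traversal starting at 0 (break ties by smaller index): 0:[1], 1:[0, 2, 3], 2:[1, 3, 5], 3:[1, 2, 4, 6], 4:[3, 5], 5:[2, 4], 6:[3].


BFS queue: start with [0]
Visit order: [0, 1, 2, 3, 5, 4, 6]


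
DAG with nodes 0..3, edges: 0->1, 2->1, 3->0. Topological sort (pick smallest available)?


Kahn's algorithm, process smallest node first
Order: [2, 3, 0, 1]


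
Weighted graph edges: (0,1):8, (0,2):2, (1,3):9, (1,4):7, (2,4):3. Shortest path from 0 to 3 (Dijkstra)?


Dijkstra from 0:
Distances: {0: 0, 1: 8, 2: 2, 3: 17, 4: 5}
Shortest distance to 3 = 17, path = [0, 1, 3]


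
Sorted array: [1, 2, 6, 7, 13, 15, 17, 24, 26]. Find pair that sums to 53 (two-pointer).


Two pointers: lo=0, hi=8
No pair sums to 53


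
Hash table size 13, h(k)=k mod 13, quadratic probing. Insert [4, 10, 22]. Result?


Insertions: 4->slot 4; 10->slot 10; 22->slot 9
Table: [None, None, None, None, 4, None, None, None, None, 22, 10, None, None]


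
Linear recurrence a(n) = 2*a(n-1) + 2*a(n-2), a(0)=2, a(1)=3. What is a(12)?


Build bottom-up:
...a(10)=29856, a(11)=81568, a(12)=2*81568+2*29856=222848


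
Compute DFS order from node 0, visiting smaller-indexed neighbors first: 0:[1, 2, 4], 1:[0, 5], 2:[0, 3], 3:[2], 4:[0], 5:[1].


DFS stack-based: start with [0]
Visit order: [0, 1, 5, 2, 3, 4]


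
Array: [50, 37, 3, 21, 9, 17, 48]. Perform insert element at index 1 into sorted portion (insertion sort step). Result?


After one pass: [37, 50, 3, 21, 9, 17, 48]


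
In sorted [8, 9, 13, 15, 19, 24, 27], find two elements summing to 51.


Two pointers: lo=0, hi=6
Found pair: (24, 27) summing to 51


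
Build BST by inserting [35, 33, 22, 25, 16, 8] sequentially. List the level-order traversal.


Root = 35; build tree by BST insertion.
Level-Order traversal: [35, 33, 22, 16, 25, 8]


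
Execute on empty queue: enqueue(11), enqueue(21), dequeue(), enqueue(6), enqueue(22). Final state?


enqueue(11) -> [11]
enqueue(21) -> [11, 21]
dequeue() returns 11 -> [21]
enqueue(6) -> [21, 6]
enqueue(22) -> [21, 6, 22]
Final queue (front to back): [21, 6, 22]


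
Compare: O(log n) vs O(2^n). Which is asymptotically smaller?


logarithmic grows slower than exponential
O(log n) is asymptotically smaller; O(2^n) grows faster


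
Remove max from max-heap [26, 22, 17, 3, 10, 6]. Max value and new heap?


Max = 26
Replace root with last, heapify down
Resulting heap: [22, 10, 17, 3, 6]


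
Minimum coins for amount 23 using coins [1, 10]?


dp[0]=0; dp[i]=1+min(dp[i-c] for c in coins)
...dp[18]=9, dp[19]=10, dp[20]=2, dp[21]=3, dp[22]=4, dp[23]=5
Minimum coins for 23 = 5


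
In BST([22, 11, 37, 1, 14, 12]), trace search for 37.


BST root = 22
Search for 37: compare at each node
Path: [22, 37]


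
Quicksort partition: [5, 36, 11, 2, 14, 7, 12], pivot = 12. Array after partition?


Elements <= 12 go left of pivot.
Result: [5, 11, 2, 7, 12, 36, 14], pivot at index 4


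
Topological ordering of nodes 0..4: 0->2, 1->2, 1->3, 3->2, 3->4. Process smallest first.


Kahn's algorithm, process smallest node first
Order: [0, 1, 3, 2, 4]


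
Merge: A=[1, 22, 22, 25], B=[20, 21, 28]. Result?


Compare heads, take smaller each step.
Merged: [1, 20, 21, 22, 22, 25, 28]


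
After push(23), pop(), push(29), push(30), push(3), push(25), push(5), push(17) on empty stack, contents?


push(23) -> [23]
pop() returns 23 -> []
push(29) -> [29]
push(30) -> [29, 30]
push(3) -> [29, 30, 3]
push(25) -> [29, 30, 3, 25]
push(5) -> [29, 30, 3, 25, 5]
push(17) -> [29, 30, 3, 25, 5, 17]
Final stack (bottom to top): [29, 30, 3, 25, 5, 17]


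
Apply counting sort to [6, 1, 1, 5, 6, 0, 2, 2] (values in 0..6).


Count array: [1, 2, 2, 0, 0, 1, 2]
Reconstruct: [0, 1, 1, 2, 2, 5, 6, 6]


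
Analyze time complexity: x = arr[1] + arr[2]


Analysis: constant-time operation, no loop
Complexity: O(1)


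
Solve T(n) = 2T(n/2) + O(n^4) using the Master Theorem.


a=2, b=2, c=4. log_2(2)=1 < c=4. Case 3: O(n^c) = O(n^4)
Complexity: O(n^4)


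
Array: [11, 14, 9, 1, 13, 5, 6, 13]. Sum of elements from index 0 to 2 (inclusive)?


Prefix sums: [0, 11, 25, 34, 35, 48, 53, 59, 72]
Sum[0..2] = prefix[3] - prefix[0] = 34 - 0 = 34


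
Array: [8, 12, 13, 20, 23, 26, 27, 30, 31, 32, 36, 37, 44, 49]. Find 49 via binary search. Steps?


Search for 49:
[0,13] mid=6 arr[6]=27
[7,13] mid=10 arr[10]=36
[11,13] mid=12 arr[12]=44
[13,13] mid=13 arr[13]=49
Total: 4 comparisons


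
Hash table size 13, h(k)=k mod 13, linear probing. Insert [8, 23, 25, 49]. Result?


Insertions: 8->slot 8; 23->slot 10; 25->slot 12; 49->slot 11
Table: [None, None, None, None, None, None, None, None, 8, None, 23, 49, 25]


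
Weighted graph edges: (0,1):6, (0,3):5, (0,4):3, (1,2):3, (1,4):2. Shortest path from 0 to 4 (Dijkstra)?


Dijkstra from 0:
Distances: {0: 0, 1: 5, 2: 8, 3: 5, 4: 3}
Shortest distance to 4 = 3, path = [0, 4]


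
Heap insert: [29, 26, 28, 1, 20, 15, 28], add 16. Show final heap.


Append 16: [29, 26, 28, 1, 20, 15, 28, 16]
Bubble up: swap idx 7(16) with idx 3(1)
Result: [29, 26, 28, 16, 20, 15, 28, 1]


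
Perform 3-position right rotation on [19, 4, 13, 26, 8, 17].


Right rotate by 3: [26, 8, 17, 19, 4, 13]


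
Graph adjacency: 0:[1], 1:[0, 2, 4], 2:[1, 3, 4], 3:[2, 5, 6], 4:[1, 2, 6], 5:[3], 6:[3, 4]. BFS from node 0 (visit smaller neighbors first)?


BFS queue: start with [0]
Visit order: [0, 1, 2, 4, 3, 6, 5]


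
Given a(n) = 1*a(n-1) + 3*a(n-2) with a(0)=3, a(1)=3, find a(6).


Build bottom-up:
...a(4)=57, a(5)=120, a(6)=1*120+3*57=291


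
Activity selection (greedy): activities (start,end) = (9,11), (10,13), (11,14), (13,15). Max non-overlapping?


Greedy: pick earliest-ending, then skip overlaps.
Selected (2 activities): [(9, 11), (11, 14)]


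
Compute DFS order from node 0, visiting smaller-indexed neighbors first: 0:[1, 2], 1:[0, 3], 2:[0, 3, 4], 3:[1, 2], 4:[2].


DFS stack-based: start with [0]
Visit order: [0, 1, 3, 2, 4]


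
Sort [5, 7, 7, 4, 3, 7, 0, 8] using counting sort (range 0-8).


Count array: [1, 0, 0, 1, 1, 1, 0, 3, 1]
Reconstruct: [0, 3, 4, 5, 7, 7, 7, 8]


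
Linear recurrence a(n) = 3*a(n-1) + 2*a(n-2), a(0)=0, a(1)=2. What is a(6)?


Build bottom-up:
...a(4)=78, a(5)=278, a(6)=3*278+2*78=990


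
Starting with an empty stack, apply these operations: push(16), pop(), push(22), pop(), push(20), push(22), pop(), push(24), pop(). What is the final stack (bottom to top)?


push(16) -> [16]
pop() returns 16 -> []
push(22) -> [22]
pop() returns 22 -> []
push(20) -> [20]
push(22) -> [20, 22]
pop() returns 22 -> [20]
push(24) -> [20, 24]
pop() returns 24 -> [20]
Final stack (bottom to top): [20]


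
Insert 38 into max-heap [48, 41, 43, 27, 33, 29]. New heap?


Append 38: [48, 41, 43, 27, 33, 29, 38]
Bubble up: no swaps needed
Result: [48, 41, 43, 27, 33, 29, 38]


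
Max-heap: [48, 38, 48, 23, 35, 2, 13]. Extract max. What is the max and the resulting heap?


Max = 48
Replace root with last, heapify down
Resulting heap: [48, 38, 13, 23, 35, 2]


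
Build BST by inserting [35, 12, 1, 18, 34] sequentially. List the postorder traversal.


Root = 35; build tree by BST insertion.
Postorder traversal: [1, 34, 18, 12, 35]


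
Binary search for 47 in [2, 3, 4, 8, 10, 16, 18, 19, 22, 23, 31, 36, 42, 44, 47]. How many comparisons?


Search for 47:
[0,14] mid=7 arr[7]=19
[8,14] mid=11 arr[11]=36
[12,14] mid=13 arr[13]=44
[14,14] mid=14 arr[14]=47
Total: 4 comparisons


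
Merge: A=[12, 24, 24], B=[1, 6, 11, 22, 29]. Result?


Compare heads, take smaller each step.
Merged: [1, 6, 11, 12, 22, 24, 24, 29]


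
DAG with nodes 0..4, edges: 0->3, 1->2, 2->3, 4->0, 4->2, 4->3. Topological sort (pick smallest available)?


Kahn's algorithm, process smallest node first
Order: [1, 4, 0, 2, 3]


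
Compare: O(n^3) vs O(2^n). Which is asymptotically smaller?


cubic grows slower than exponential
O(n^3) is asymptotically smaller; O(2^n) grows faster


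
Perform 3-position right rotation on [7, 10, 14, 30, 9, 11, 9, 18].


Right rotate by 3: [11, 9, 18, 7, 10, 14, 30, 9]


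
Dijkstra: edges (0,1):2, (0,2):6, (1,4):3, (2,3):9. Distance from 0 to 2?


Dijkstra from 0:
Distances: {0: 0, 1: 2, 2: 6, 3: 15, 4: 5}
Shortest distance to 2 = 6, path = [0, 2]


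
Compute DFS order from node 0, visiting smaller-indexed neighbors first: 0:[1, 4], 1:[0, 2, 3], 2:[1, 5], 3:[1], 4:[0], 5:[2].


DFS stack-based: start with [0]
Visit order: [0, 1, 2, 5, 3, 4]


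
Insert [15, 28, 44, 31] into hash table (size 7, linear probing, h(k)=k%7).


Insertions: 15->slot 1; 28->slot 0; 44->slot 2; 31->slot 3
Table: [28, 15, 44, 31, None, None, None]


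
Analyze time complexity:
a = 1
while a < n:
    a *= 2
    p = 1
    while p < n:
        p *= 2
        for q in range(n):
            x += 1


Per nesting level: O(log n) * O(log n) * O(n) = O(n (log n)^2)
Complexity: O(n (log n)^2)


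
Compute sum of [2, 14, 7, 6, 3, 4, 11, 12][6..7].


Prefix sums: [0, 2, 16, 23, 29, 32, 36, 47, 59]
Sum[6..7] = prefix[8] - prefix[6] = 59 - 36 = 23


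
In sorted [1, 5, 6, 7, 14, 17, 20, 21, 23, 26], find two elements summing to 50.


Two pointers: lo=0, hi=9
No pair sums to 50


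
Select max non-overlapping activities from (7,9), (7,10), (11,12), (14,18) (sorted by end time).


Greedy: pick earliest-ending, then skip overlaps.
Selected (3 activities): [(7, 9), (11, 12), (14, 18)]


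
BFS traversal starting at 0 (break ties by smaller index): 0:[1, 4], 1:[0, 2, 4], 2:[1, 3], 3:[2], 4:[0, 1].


BFS queue: start with [0]
Visit order: [0, 1, 4, 2, 3]


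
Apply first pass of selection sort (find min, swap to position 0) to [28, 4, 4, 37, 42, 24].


After one pass: [4, 28, 4, 37, 42, 24]


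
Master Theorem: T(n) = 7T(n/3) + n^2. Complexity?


a=7, b=3, c=2. log_3(7)=1.771 < c=2. Case 3: O(n^c) = O(n^2)
Complexity: O(n^2)


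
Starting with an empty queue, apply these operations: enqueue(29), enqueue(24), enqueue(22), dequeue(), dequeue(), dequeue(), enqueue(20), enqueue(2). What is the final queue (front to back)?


enqueue(29) -> [29]
enqueue(24) -> [29, 24]
enqueue(22) -> [29, 24, 22]
dequeue() returns 29 -> [24, 22]
dequeue() returns 24 -> [22]
dequeue() returns 22 -> []
enqueue(20) -> [20]
enqueue(2) -> [20, 2]
Final queue (front to back): [20, 2]


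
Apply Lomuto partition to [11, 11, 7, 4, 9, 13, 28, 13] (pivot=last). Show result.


Elements <= 13 go left of pivot.
Result: [11, 11, 7, 4, 9, 13, 13, 28], pivot at index 6


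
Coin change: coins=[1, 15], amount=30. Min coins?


dp[0]=0; dp[i]=1+min(dp[i-c] for c in coins)
...dp[25]=11, dp[26]=12, dp[27]=13, dp[28]=14, dp[29]=15, dp[30]=2
Minimum coins for 30 = 2


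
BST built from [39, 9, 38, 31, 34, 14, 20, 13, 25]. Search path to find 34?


BST root = 39
Search for 34: compare at each node
Path: [39, 9, 38, 31, 34]


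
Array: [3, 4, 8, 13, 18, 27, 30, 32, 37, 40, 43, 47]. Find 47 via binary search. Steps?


Search for 47:
[0,11] mid=5 arr[5]=27
[6,11] mid=8 arr[8]=37
[9,11] mid=10 arr[10]=43
[11,11] mid=11 arr[11]=47
Total: 4 comparisons


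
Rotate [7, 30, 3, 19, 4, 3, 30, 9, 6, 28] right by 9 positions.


Right rotate by 9: [30, 3, 19, 4, 3, 30, 9, 6, 28, 7]


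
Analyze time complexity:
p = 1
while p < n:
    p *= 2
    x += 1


Per nesting level: O(log n) = O(log n)
Complexity: O(log n)


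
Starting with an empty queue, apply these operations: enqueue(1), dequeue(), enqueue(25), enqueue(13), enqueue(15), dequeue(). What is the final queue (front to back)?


enqueue(1) -> [1]
dequeue() returns 1 -> []
enqueue(25) -> [25]
enqueue(13) -> [25, 13]
enqueue(15) -> [25, 13, 15]
dequeue() returns 25 -> [13, 15]
Final queue (front to back): [13, 15]


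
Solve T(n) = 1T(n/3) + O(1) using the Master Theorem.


a=1, b=3, c=0. log_3(1)=0 = c=0. Case 2: O(n^c log n) = O(log n)
Complexity: O(log n)


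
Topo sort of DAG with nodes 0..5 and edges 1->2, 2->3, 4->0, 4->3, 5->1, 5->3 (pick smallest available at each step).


Kahn's algorithm, process smallest node first
Order: [4, 0, 5, 1, 2, 3]


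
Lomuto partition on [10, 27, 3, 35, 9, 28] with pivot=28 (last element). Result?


Elements <= 28 go left of pivot.
Result: [10, 27, 3, 9, 28, 35], pivot at index 4


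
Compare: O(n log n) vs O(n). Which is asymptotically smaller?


linear grows slower than linearithmic
O(n) is asymptotically smaller; O(n log n) grows faster


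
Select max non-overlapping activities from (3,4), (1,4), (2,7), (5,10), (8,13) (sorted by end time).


Greedy: pick earliest-ending, then skip overlaps.
Selected (2 activities): [(3, 4), (5, 10)]


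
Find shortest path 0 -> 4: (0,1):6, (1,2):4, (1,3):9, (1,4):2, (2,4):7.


Dijkstra from 0:
Distances: {0: 0, 1: 6, 2: 10, 3: 15, 4: 8}
Shortest distance to 4 = 8, path = [0, 1, 4]


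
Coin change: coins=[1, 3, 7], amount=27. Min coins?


dp[0]=0; dp[i]=1+min(dp[i-c] for c in coins)
...dp[22]=4, dp[23]=5, dp[24]=4, dp[25]=5, dp[26]=6, dp[27]=5
Minimum coins for 27 = 5


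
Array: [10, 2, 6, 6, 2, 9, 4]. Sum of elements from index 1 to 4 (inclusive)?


Prefix sums: [0, 10, 12, 18, 24, 26, 35, 39]
Sum[1..4] = prefix[5] - prefix[1] = 26 - 10 = 16


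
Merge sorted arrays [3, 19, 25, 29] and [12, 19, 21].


Compare heads, take smaller each step.
Merged: [3, 12, 19, 19, 21, 25, 29]


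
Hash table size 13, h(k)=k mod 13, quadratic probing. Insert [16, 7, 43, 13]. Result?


Insertions: 16->slot 3; 7->slot 7; 43->slot 4; 13->slot 0
Table: [13, None, None, 16, 43, None, None, 7, None, None, None, None, None]


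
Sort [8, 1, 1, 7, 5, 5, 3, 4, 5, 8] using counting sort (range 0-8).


Count array: [0, 2, 0, 1, 1, 3, 0, 1, 2]
Reconstruct: [1, 1, 3, 4, 5, 5, 5, 7, 8, 8]


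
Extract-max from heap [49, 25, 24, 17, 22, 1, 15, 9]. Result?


Max = 49
Replace root with last, heapify down
Resulting heap: [25, 22, 24, 17, 9, 1, 15]


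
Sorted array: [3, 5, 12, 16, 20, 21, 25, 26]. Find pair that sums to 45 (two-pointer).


Two pointers: lo=0, hi=7
Found pair: (20, 25) summing to 45


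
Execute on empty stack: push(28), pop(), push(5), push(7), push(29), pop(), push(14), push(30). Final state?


push(28) -> [28]
pop() returns 28 -> []
push(5) -> [5]
push(7) -> [5, 7]
push(29) -> [5, 7, 29]
pop() returns 29 -> [5, 7]
push(14) -> [5, 7, 14]
push(30) -> [5, 7, 14, 30]
Final stack (bottom to top): [5, 7, 14, 30]


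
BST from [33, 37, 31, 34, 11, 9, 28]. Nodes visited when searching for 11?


BST root = 33
Search for 11: compare at each node
Path: [33, 31, 11]


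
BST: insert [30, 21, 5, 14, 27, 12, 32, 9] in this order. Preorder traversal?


Root = 30; build tree by BST insertion.
Preorder traversal: [30, 21, 5, 14, 12, 9, 27, 32]


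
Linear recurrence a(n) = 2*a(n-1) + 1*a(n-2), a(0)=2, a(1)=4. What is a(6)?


Build bottom-up:
...a(4)=58, a(5)=140, a(6)=2*140+1*58=338


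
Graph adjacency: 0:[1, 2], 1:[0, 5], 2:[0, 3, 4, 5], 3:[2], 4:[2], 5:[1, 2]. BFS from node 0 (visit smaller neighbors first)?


BFS queue: start with [0]
Visit order: [0, 1, 2, 5, 3, 4]


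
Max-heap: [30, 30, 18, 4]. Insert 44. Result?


Append 44: [30, 30, 18, 4, 44]
Bubble up: swap idx 4(44) with idx 1(30); swap idx 1(44) with idx 0(30)
Result: [44, 30, 18, 4, 30]


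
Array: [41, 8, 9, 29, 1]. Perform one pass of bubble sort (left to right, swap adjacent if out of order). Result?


After one pass: [8, 9, 29, 1, 41]


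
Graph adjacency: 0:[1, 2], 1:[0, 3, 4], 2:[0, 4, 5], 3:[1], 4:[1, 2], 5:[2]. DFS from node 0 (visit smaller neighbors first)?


DFS stack-based: start with [0]
Visit order: [0, 1, 3, 4, 2, 5]


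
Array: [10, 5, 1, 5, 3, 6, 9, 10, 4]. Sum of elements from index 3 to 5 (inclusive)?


Prefix sums: [0, 10, 15, 16, 21, 24, 30, 39, 49, 53]
Sum[3..5] = prefix[6] - prefix[3] = 30 - 16 = 14


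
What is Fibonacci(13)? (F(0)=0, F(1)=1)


F(n)=F(n-1)+F(n-2)
...F(11)=89, F(12)=144, F(13)=233


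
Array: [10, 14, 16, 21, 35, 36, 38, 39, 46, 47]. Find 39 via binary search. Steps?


Search for 39:
[0,9] mid=4 arr[4]=35
[5,9] mid=7 arr[7]=39
Total: 2 comparisons


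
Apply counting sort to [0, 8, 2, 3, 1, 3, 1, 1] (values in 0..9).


Count array: [1, 3, 1, 2, 0, 0, 0, 0, 1, 0]
Reconstruct: [0, 1, 1, 1, 2, 3, 3, 8]


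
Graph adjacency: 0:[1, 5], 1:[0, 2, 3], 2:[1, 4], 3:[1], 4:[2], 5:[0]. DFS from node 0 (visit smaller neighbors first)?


DFS stack-based: start with [0]
Visit order: [0, 1, 2, 4, 3, 5]


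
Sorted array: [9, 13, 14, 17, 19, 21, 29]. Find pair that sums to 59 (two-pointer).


Two pointers: lo=0, hi=6
No pair sums to 59


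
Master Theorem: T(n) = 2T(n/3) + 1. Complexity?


a=2, b=3, c=0. log_3(2)=0.631 > c=0. Case 1: O(n^log_b(a)) = O(n^0.631)
Complexity: O(n^0.631)


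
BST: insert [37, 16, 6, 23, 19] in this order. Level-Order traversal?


Root = 37; build tree by BST insertion.
Level-Order traversal: [37, 16, 6, 23, 19]


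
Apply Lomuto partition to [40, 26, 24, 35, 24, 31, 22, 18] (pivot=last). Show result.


Elements <= 18 go left of pivot.
Result: [18, 26, 24, 35, 24, 31, 22, 40], pivot at index 0


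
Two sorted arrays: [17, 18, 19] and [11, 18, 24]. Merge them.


Compare heads, take smaller each step.
Merged: [11, 17, 18, 18, 19, 24]


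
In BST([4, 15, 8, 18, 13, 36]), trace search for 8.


BST root = 4
Search for 8: compare at each node
Path: [4, 15, 8]


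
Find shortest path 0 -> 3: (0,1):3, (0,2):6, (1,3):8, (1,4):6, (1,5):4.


Dijkstra from 0:
Distances: {0: 0, 1: 3, 2: 6, 3: 11, 4: 9, 5: 7}
Shortest distance to 3 = 11, path = [0, 1, 3]


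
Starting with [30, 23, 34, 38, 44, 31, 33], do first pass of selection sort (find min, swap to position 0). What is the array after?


After one pass: [23, 30, 34, 38, 44, 31, 33]


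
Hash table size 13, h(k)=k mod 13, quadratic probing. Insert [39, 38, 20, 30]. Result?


Insertions: 39->slot 0; 38->slot 12; 20->slot 7; 30->slot 4
Table: [39, None, None, None, 30, None, None, 20, None, None, None, None, 38]


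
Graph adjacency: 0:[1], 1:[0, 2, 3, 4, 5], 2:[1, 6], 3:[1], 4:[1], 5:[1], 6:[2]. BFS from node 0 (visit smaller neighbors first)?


BFS queue: start with [0]
Visit order: [0, 1, 2, 3, 4, 5, 6]


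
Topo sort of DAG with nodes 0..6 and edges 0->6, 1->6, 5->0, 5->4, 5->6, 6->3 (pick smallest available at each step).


Kahn's algorithm, process smallest node first
Order: [1, 2, 5, 0, 4, 6, 3]


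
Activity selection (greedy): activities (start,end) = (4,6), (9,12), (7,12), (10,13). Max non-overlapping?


Greedy: pick earliest-ending, then skip overlaps.
Selected (2 activities): [(4, 6), (9, 12)]


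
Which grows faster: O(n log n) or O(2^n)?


linearithmic grows slower than exponential
O(n log n) is asymptotically smaller; O(2^n) grows faster


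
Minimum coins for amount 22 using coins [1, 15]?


dp[0]=0; dp[i]=1+min(dp[i-c] for c in coins)
...dp[17]=3, dp[18]=4, dp[19]=5, dp[20]=6, dp[21]=7, dp[22]=8
Minimum coins for 22 = 8


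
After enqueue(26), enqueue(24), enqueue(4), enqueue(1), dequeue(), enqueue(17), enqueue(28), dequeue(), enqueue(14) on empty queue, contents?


enqueue(26) -> [26]
enqueue(24) -> [26, 24]
enqueue(4) -> [26, 24, 4]
enqueue(1) -> [26, 24, 4, 1]
dequeue() returns 26 -> [24, 4, 1]
enqueue(17) -> [24, 4, 1, 17]
enqueue(28) -> [24, 4, 1, 17, 28]
dequeue() returns 24 -> [4, 1, 17, 28]
enqueue(14) -> [4, 1, 17, 28, 14]
Final queue (front to back): [4, 1, 17, 28, 14]


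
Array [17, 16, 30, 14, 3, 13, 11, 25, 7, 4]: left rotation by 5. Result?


Left rotate by 5: [13, 11, 25, 7, 4, 17, 16, 30, 14, 3]


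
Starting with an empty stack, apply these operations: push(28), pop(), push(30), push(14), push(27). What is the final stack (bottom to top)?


push(28) -> [28]
pop() returns 28 -> []
push(30) -> [30]
push(14) -> [30, 14]
push(27) -> [30, 14, 27]
Final stack (bottom to top): [30, 14, 27]


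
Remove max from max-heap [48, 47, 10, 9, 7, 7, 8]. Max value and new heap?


Max = 48
Replace root with last, heapify down
Resulting heap: [47, 9, 10, 8, 7, 7]


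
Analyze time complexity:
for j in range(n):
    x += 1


Per nesting level: O(n) = O(n)
Complexity: O(n)


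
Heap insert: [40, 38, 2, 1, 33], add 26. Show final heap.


Append 26: [40, 38, 2, 1, 33, 26]
Bubble up: swap idx 5(26) with idx 2(2)
Result: [40, 38, 26, 1, 33, 2]


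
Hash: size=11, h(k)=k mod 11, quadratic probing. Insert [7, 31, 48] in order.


Insertions: 7->slot 7; 31->slot 9; 48->slot 4
Table: [None, None, None, None, 48, None, None, 7, None, 31, None]


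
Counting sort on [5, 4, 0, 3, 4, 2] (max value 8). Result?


Count array: [1, 0, 1, 1, 2, 1, 0, 0, 0]
Reconstruct: [0, 2, 3, 4, 4, 5]


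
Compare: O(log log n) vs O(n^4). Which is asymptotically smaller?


double-logarithmic grows slower than quartic
O(log log n) is asymptotically smaller; O(n^4) grows faster


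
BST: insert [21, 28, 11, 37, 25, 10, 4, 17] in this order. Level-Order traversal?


Root = 21; build tree by BST insertion.
Level-Order traversal: [21, 11, 28, 10, 17, 25, 37, 4]


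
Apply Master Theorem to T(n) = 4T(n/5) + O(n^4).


a=4, b=5, c=4. log_5(4)=0.861 < c=4. Case 3: O(n^c) = O(n^4)
Complexity: O(n^4)


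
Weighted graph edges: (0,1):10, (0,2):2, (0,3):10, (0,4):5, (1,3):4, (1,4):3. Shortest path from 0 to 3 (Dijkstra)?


Dijkstra from 0:
Distances: {0: 0, 1: 8, 2: 2, 3: 10, 4: 5}
Shortest distance to 3 = 10, path = [0, 3]


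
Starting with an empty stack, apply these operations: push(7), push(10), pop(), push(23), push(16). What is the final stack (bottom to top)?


push(7) -> [7]
push(10) -> [7, 10]
pop() returns 10 -> [7]
push(23) -> [7, 23]
push(16) -> [7, 23, 16]
Final stack (bottom to top): [7, 23, 16]


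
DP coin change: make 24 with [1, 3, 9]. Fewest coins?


dp[0]=0; dp[i]=1+min(dp[i-c] for c in coins)
...dp[19]=3, dp[20]=4, dp[21]=3, dp[22]=4, dp[23]=5, dp[24]=4
Minimum coins for 24 = 4


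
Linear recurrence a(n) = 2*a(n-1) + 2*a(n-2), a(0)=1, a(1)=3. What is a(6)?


Build bottom-up:
...a(4)=60, a(5)=164, a(6)=2*164+2*60=448


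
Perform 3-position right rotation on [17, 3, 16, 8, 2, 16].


Right rotate by 3: [8, 2, 16, 17, 3, 16]


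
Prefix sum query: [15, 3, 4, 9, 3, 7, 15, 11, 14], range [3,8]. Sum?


Prefix sums: [0, 15, 18, 22, 31, 34, 41, 56, 67, 81]
Sum[3..8] = prefix[9] - prefix[3] = 81 - 22 = 59


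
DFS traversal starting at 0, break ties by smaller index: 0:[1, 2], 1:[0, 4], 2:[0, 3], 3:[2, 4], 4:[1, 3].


DFS stack-based: start with [0]
Visit order: [0, 1, 4, 3, 2]


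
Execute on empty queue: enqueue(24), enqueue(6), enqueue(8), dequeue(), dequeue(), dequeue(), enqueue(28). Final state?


enqueue(24) -> [24]
enqueue(6) -> [24, 6]
enqueue(8) -> [24, 6, 8]
dequeue() returns 24 -> [6, 8]
dequeue() returns 6 -> [8]
dequeue() returns 8 -> []
enqueue(28) -> [28]
Final queue (front to back): [28]


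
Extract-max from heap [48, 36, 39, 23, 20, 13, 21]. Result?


Max = 48
Replace root with last, heapify down
Resulting heap: [39, 36, 21, 23, 20, 13]


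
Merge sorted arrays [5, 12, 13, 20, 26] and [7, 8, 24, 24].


Compare heads, take smaller each step.
Merged: [5, 7, 8, 12, 13, 20, 24, 24, 26]


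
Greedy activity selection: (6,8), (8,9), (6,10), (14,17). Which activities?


Greedy: pick earliest-ending, then skip overlaps.
Selected (3 activities): [(6, 8), (8, 9), (14, 17)]


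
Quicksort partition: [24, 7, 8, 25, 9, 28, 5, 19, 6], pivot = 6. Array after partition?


Elements <= 6 go left of pivot.
Result: [5, 6, 8, 25, 9, 28, 24, 19, 7], pivot at index 1


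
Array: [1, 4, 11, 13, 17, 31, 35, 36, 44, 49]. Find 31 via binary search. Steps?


Search for 31:
[0,9] mid=4 arr[4]=17
[5,9] mid=7 arr[7]=36
[5,6] mid=5 arr[5]=31
Total: 3 comparisons


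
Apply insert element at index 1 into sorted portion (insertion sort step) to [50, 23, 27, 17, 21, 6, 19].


After one pass: [23, 50, 27, 17, 21, 6, 19]


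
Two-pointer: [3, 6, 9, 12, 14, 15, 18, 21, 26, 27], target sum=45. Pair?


Two pointers: lo=0, hi=9
Found pair: (18, 27) summing to 45


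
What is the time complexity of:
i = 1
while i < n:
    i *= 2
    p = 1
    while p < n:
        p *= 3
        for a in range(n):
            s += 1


Per nesting level: O(log n) * O(log n) * O(n) = O(n (log n)^2)
Complexity: O(n (log n)^2)


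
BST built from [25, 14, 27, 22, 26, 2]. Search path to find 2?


BST root = 25
Search for 2: compare at each node
Path: [25, 14, 2]


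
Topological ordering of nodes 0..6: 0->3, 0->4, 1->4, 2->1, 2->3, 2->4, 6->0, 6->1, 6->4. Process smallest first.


Kahn's algorithm, process smallest node first
Order: [2, 5, 6, 0, 1, 3, 4]


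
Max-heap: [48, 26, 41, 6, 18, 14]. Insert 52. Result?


Append 52: [48, 26, 41, 6, 18, 14, 52]
Bubble up: swap idx 6(52) with idx 2(41); swap idx 2(52) with idx 0(48)
Result: [52, 26, 48, 6, 18, 14, 41]


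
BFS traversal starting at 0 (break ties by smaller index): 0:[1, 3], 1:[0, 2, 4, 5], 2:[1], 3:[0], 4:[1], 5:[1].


BFS queue: start with [0]
Visit order: [0, 1, 3, 2, 4, 5]


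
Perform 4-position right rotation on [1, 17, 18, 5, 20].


Right rotate by 4: [17, 18, 5, 20, 1]


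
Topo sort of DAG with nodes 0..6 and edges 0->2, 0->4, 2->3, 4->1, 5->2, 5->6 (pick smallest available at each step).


Kahn's algorithm, process smallest node first
Order: [0, 4, 1, 5, 2, 3, 6]


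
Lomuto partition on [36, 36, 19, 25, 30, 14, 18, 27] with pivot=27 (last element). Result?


Elements <= 27 go left of pivot.
Result: [19, 25, 14, 18, 27, 36, 36, 30], pivot at index 4


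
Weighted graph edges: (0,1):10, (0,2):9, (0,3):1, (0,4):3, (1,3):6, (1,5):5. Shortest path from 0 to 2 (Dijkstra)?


Dijkstra from 0:
Distances: {0: 0, 1: 7, 2: 9, 3: 1, 4: 3, 5: 12}
Shortest distance to 2 = 9, path = [0, 2]


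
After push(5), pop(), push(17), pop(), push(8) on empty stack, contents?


push(5) -> [5]
pop() returns 5 -> []
push(17) -> [17]
pop() returns 17 -> []
push(8) -> [8]
Final stack (bottom to top): [8]


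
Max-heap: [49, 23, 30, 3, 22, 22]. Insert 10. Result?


Append 10: [49, 23, 30, 3, 22, 22, 10]
Bubble up: no swaps needed
Result: [49, 23, 30, 3, 22, 22, 10]


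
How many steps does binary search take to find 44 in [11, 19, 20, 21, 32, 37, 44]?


Search for 44:
[0,6] mid=3 arr[3]=21
[4,6] mid=5 arr[5]=37
[6,6] mid=6 arr[6]=44
Total: 3 comparisons


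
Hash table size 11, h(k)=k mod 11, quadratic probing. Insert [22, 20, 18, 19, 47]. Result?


Insertions: 22->slot 0; 20->slot 9; 18->slot 7; 19->slot 8; 47->slot 3
Table: [22, None, None, 47, None, None, None, 18, 19, 20, None]
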